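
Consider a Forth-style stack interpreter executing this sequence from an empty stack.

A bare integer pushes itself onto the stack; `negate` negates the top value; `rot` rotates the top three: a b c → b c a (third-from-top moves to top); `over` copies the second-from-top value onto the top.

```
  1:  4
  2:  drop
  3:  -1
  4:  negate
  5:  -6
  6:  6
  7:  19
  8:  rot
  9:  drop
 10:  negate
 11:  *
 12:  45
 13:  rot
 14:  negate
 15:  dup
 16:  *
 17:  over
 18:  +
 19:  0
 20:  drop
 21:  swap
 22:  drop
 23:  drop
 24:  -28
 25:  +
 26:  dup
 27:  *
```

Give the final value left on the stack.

20164

4       [4]
drop    []
-1      [-1]
negate  [1]
-6      [1, -6]
6       [1, -6, 6]
19      [1, -6, 6, 19]
rot     [1, 6, 19, -6]
drop    [1, 6, 19]
negate  [1, 6, -19]
*       [1, -114]
45      [1, -114, 45]
rot     [-114, 45, 1]
negate  [-114, 45, -1]
dup     [-114, 45, -1, -1]
*       [-114, 45, 1]
over    [-114, 45, 1, 45]
+       [-114, 45, 46]
0       [-114, 45, 46, 0]
drop    [-114, 45, 46]
swap    [-114, 46, 45]
drop    [-114, 46]
drop    [-114]
-28     [-114, -28]
+       [-142]
dup     [-142, -142]
*       [20164]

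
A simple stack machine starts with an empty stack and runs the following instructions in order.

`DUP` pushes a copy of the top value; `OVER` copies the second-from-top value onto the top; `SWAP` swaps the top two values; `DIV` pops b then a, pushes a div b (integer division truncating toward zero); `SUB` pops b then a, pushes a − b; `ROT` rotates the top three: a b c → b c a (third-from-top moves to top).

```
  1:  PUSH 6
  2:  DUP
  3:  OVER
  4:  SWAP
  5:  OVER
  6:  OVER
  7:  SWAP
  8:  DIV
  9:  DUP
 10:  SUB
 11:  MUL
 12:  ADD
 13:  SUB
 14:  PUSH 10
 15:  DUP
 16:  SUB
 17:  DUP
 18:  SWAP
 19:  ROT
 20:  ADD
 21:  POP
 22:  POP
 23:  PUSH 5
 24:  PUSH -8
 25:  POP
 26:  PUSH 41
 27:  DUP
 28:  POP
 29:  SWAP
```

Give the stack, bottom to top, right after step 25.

PUSH 6  -> [6]
DUP     -> [6, 6]
OVER    -> [6, 6, 6]
SWAP    -> [6, 6, 6]
OVER    -> [6, 6, 6, 6]
OVER    -> [6, 6, 6, 6, 6]
SWAP    -> [6, 6, 6, 6, 6]
DIV     -> [6, 6, 6, 1]
DUP     -> [6, 6, 6, 1, 1]
SUB     -> [6, 6, 6, 0]
MUL     -> [6, 6, 0]
ADD     -> [6, 6]
SUB     -> [0]
PUSH 10 -> [0, 10]
DUP     -> [0, 10, 10]
SUB     -> [0, 0]
DUP     -> [0, 0, 0]
SWAP    -> [0, 0, 0]
ROT     -> [0, 0, 0]
ADD     -> [0, 0]
POP     -> [0]
POP     -> []
PUSH 5  -> [5]
PUSH -8 -> [5, -8]
POP     -> [5]

[5]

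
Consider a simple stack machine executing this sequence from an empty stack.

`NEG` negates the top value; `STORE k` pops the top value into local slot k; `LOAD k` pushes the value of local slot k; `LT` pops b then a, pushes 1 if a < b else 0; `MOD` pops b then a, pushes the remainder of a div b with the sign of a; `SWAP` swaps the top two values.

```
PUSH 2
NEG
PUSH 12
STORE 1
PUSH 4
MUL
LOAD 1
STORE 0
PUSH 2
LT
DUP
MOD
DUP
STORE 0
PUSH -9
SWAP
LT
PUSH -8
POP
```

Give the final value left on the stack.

1

PUSH 2   [2]
NEG      [-2]
PUSH 12  [-2, 12]
STORE 1  [-2]
PUSH 4   [-2, 4]
MUL      [-8]
LOAD 1   [-8, 12]
STORE 0  [-8]
PUSH 2   [-8, 2]
LT       [1]
DUP      [1, 1]
MOD      [0]
DUP      [0, 0]
STORE 0  [0]
PUSH -9  [0, -9]
SWAP     [-9, 0]
LT       [1]
PUSH -8  [1, -8]
POP      [1]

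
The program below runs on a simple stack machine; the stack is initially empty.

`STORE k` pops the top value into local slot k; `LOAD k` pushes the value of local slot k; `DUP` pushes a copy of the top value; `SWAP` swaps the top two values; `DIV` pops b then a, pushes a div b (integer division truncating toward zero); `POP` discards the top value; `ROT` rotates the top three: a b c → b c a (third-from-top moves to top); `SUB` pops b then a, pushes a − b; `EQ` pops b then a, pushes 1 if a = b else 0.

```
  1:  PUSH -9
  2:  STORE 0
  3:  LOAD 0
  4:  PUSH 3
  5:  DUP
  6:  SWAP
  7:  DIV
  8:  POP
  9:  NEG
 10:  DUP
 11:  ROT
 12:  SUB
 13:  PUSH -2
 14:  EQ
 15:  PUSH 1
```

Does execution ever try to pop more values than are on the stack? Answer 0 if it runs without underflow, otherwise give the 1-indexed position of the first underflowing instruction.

11

PUSH -9 -> -9
STORE 0 -> (empty)
LOAD 0  -> -9
PUSH 3  -> -9 3
DUP     -> -9 3 3
SWAP    -> -9 3 3
DIV     -> -9 1
POP     -> -9
NEG     -> 9
DUP     -> 9 9
ROT  — needs 3 operands, stack has 2 → underflow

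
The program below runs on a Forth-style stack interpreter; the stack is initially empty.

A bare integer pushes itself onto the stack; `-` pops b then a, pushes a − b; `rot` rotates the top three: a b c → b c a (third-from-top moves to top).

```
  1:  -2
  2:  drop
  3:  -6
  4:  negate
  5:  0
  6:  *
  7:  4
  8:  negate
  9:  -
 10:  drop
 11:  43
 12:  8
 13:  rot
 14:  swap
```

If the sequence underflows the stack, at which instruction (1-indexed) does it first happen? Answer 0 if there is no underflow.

13

-2     -> -2
drop   -> (empty)
-6     -> -6
negate -> 6
0      -> 6 0
*      -> 0
4      -> 0 4
negate -> 0 -4
-      -> 4
drop   -> (empty)
43     -> 43
8      -> 43 8
rot  — needs 3 operands, stack has 2 → underflow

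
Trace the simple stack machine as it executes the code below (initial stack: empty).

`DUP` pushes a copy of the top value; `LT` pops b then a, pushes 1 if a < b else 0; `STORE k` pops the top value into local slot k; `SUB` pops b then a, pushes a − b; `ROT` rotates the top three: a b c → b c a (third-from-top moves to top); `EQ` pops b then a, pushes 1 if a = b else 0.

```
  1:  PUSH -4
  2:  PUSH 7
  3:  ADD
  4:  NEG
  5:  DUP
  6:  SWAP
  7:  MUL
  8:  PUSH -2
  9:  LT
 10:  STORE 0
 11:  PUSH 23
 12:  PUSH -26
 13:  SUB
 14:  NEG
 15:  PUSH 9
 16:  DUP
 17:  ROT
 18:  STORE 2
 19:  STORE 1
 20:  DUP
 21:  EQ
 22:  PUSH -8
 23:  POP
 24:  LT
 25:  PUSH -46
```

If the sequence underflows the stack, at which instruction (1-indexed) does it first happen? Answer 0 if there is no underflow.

24

PUSH -4  -> [-4]
PUSH 7   -> [-4, 7]
ADD      -> [3]
NEG      -> [-3]
DUP      -> [-3, -3]
SWAP     -> [-3, -3]
MUL      -> [9]
PUSH -2  -> [9, -2]
LT       -> [0]
STORE 0  -> []
PUSH 23  -> [23]
PUSH -26 -> [23, -26]
SUB      -> [49]
NEG      -> [-49]
PUSH 9   -> [-49, 9]
DUP      -> [-49, 9, 9]
ROT      -> [9, 9, -49]
STORE 2  -> [9, 9]
STORE 1  -> [9]
DUP      -> [9, 9]
EQ       -> [1]
PUSH -8  -> [1, -8]
POP      -> [1]
LT  — needs 2 operands, stack has 1 → underflow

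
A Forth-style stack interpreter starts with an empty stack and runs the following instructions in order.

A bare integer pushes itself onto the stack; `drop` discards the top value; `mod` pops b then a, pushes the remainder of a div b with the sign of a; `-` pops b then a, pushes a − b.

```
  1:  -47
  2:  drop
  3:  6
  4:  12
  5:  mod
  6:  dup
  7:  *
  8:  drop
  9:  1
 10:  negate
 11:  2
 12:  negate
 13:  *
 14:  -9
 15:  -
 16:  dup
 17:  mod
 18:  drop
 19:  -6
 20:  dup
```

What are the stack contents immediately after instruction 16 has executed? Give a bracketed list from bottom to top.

-47    → [-47]
drop   → []
6      → [6]
12     → [6, 12]
mod    → [6]
dup    → [6, 6]
*      → [36]
drop   → []
1      → [1]
negate → [-1]
2      → [-1, 2]
negate → [-1, -2]
*      → [2]
-9     → [2, -9]
-      → [11]
dup    → [11, 11]

[11, 11]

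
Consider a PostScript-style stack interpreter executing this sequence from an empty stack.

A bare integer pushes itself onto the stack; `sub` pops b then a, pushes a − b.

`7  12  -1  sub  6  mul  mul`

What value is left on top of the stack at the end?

546

7   -> [7]
12  -> [7, 12]
-1  -> [7, 12, -1]
sub -> [7, 13]
6   -> [7, 13, 6]
mul -> [7, 78]
mul -> [546]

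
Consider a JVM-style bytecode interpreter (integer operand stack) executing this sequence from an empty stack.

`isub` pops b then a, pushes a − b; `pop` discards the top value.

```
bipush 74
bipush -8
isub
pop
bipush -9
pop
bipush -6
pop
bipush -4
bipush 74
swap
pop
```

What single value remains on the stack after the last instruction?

bipush 74 : 74
bipush -8 : 74 -8
isub      : 82
pop       : (empty)
bipush -9 : -9
pop       : (empty)
bipush -6 : -6
pop       : (empty)
bipush -4 : -4
bipush 74 : -4 74
swap      : 74 -4
pop       : 74

74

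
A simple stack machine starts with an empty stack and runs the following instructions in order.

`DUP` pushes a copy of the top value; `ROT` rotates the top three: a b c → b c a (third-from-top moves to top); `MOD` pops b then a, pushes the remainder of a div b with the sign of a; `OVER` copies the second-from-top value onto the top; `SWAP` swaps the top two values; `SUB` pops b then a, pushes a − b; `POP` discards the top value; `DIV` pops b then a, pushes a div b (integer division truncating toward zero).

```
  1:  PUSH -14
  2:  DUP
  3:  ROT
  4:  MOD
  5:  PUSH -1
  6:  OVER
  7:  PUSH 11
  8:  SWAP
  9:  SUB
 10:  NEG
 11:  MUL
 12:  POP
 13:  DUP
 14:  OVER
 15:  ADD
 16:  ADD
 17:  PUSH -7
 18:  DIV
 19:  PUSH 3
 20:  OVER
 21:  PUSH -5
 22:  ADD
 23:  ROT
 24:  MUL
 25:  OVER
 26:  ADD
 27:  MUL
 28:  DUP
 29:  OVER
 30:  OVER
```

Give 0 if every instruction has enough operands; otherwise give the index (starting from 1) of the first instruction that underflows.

3

PUSH -14  -14
DUP       -14 -14
ROT  — needs 3 operands, stack has 2 → underflow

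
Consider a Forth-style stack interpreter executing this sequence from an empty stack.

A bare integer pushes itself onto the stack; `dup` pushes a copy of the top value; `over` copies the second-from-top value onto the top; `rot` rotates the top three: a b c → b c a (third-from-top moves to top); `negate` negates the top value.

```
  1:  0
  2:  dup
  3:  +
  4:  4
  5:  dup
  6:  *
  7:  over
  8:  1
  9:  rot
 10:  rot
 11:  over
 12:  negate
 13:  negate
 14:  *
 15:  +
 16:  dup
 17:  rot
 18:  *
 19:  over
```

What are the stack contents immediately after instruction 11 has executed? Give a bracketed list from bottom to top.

0    : 0
dup  : 0 0
+    : 0
4    : 0 4
dup  : 0 4 4
*    : 0 16
over : 0 16 0
1    : 0 16 0 1
rot  : 0 0 1 16
rot  : 0 1 16 0
over : 0 1 16 0 16

[0, 1, 16, 0, 16]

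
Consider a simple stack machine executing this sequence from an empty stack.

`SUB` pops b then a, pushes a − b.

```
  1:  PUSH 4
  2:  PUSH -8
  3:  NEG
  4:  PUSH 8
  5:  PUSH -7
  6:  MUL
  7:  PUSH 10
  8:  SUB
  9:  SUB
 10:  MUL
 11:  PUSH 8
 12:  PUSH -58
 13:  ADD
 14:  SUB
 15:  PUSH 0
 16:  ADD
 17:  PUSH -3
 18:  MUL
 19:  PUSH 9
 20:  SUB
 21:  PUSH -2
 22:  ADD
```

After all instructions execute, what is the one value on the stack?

PUSH 4   -> [4]
PUSH -8  -> [4, -8]
NEG      -> [4, 8]
PUSH 8   -> [4, 8, 8]
PUSH -7  -> [4, 8, 8, -7]
MUL      -> [4, 8, -56]
PUSH 10  -> [4, 8, -56, 10]
SUB      -> [4, 8, -66]
SUB      -> [4, 74]
MUL      -> [296]
PUSH 8   -> [296, 8]
PUSH -58 -> [296, 8, -58]
ADD      -> [296, -50]
SUB      -> [346]
PUSH 0   -> [346, 0]
ADD      -> [346]
PUSH -3  -> [346, -3]
MUL      -> [-1038]
PUSH 9   -> [-1038, 9]
SUB      -> [-1047]
PUSH -2  -> [-1047, -2]
ADD      -> [-1049]

-1049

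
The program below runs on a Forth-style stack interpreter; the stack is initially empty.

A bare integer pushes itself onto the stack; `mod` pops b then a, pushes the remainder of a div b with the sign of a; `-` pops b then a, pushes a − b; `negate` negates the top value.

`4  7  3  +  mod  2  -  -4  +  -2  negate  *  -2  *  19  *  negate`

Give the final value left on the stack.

-152

4      -> [4]
7      -> [4, 7]
3      -> [4, 7, 3]
+      -> [4, 10]
mod    -> [4]
2      -> [4, 2]
-      -> [2]
-4     -> [2, -4]
+      -> [-2]
-2     -> [-2, -2]
negate -> [-2, 2]
*      -> [-4]
-2     -> [-4, -2]
*      -> [8]
19     -> [8, 19]
*      -> [152]
negate -> [-152]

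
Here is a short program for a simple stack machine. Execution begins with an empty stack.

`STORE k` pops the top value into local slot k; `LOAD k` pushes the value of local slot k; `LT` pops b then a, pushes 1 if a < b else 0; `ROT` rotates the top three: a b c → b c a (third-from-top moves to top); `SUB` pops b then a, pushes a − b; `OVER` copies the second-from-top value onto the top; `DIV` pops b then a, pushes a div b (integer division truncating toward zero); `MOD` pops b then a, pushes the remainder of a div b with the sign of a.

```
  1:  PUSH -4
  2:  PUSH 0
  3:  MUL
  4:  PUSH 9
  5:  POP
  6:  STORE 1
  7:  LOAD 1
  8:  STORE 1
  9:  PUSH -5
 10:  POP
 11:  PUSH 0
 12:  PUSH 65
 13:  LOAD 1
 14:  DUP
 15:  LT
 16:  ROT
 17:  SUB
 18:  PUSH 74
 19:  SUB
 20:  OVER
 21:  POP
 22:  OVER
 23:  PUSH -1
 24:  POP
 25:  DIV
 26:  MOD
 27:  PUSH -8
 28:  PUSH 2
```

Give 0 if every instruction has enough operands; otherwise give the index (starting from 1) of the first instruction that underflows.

PUSH -4 → -4
PUSH 0  → -4 0
MUL     → 0
PUSH 9  → 0 9
POP     → 0
STORE 1 → (empty)
LOAD 1  → 0
STORE 1 → (empty)
PUSH -5 → -5
POP     → (empty)
PUSH 0  → 0
PUSH 65 → 0 65
LOAD 1  → 0 65 0
DUP     → 0 65 0 0
LT      → 0 65 0
ROT     → 65 0 0
SUB     → 65 0
PUSH 74 → 65 0 74
SUB     → 65 -74
OVER    → 65 -74 65
POP     → 65 -74
OVER    → 65 -74 65
PUSH -1 → 65 -74 65 -1
POP     → 65 -74 65
DIV     → 65 -1
MOD     → 0
PUSH -8 → 0 -8
PUSH 2  → 0 -8 2

0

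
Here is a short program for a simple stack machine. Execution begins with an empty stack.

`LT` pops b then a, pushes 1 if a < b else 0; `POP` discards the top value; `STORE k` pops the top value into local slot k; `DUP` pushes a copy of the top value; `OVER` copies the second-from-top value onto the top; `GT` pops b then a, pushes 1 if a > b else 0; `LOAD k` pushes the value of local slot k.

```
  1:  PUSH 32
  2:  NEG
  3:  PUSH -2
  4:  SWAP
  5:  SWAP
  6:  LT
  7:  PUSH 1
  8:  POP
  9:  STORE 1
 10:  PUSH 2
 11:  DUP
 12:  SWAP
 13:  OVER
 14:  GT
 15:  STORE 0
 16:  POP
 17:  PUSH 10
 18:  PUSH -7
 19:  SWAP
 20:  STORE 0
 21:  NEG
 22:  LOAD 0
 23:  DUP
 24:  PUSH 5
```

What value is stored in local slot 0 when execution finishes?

PUSH 32 -> 32
NEG     -> -32
PUSH -2 -> -32 -2
SWAP    -> -2 -32
SWAP    -> -32 -2
LT      -> 1
PUSH 1  -> 1 1
POP     -> 1
STORE 1 -> (empty)
PUSH 2  -> 2
DUP     -> 2 2
SWAP    -> 2 2
OVER    -> 2 2 2
GT      -> 2 0
STORE 0 -> 2
POP     -> (empty)
PUSH 10 -> 10
PUSH -7 -> 10 -7
SWAP    -> -7 10
STORE 0 -> -7
NEG     -> 7
LOAD 0  -> 7 10
DUP     -> 7 10 10
PUSH 5  -> 7 10 10 5

10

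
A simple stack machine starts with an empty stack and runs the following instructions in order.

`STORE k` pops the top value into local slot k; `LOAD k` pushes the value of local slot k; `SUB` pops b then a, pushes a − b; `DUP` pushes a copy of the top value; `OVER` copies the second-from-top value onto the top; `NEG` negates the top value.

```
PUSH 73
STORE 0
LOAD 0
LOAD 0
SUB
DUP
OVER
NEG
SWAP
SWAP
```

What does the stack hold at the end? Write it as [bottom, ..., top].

[0, 0, 0]

PUSH 73 : [73]
STORE 0 : []
LOAD 0  : [73]
LOAD 0  : [73, 73]
SUB     : [0]
DUP     : [0, 0]
OVER    : [0, 0, 0]
NEG     : [0, 0, 0]
SWAP    : [0, 0, 0]
SWAP    : [0, 0, 0]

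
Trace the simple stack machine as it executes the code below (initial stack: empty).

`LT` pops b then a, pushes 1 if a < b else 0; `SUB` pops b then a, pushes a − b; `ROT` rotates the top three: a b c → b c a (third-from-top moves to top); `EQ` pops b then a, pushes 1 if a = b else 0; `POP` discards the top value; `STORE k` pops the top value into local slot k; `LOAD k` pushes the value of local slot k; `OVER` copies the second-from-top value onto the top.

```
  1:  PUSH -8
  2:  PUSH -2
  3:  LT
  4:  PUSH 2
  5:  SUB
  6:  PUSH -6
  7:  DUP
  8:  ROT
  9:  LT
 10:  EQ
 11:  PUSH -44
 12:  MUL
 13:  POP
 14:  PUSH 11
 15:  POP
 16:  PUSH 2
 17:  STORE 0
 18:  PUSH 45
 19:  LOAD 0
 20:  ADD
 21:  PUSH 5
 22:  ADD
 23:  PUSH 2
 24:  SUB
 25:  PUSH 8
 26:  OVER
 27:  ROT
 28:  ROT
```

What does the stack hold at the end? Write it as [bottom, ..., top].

[50, 50, 8]

PUSH -8  -> [-8]
PUSH -2  -> [-8, -2]
LT       -> [1]
PUSH 2   -> [1, 2]
SUB      -> [-1]
PUSH -6  -> [-1, -6]
DUP      -> [-1, -6, -6]
ROT      -> [-6, -6, -1]
LT       -> [-6, 1]
EQ       -> [0]
PUSH -44 -> [0, -44]
MUL      -> [0]
POP      -> []
PUSH 11  -> [11]
POP      -> []
PUSH 2   -> [2]
STORE 0  -> []
PUSH 45  -> [45]
LOAD 0   -> [45, 2]
ADD      -> [47]
PUSH 5   -> [47, 5]
ADD      -> [52]
PUSH 2   -> [52, 2]
SUB      -> [50]
PUSH 8   -> [50, 8]
OVER     -> [50, 8, 50]
ROT      -> [8, 50, 50]
ROT      -> [50, 50, 8]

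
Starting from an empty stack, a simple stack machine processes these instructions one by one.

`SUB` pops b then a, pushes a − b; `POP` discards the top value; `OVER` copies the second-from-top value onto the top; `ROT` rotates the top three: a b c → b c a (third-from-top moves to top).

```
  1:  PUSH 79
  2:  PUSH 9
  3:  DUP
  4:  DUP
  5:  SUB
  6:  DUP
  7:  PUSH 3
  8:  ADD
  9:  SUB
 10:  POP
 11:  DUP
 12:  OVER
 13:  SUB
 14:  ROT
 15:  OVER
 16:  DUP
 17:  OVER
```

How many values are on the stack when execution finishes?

6

PUSH 79 : 79
PUSH 9  : 79 9
DUP     : 79 9 9
DUP     : 79 9 9 9
SUB     : 79 9 0
DUP     : 79 9 0 0
PUSH 3  : 79 9 0 0 3
ADD     : 79 9 0 3
SUB     : 79 9 -3
POP     : 79 9
DUP     : 79 9 9
OVER    : 79 9 9 9
SUB     : 79 9 0
ROT     : 9 0 79
OVER    : 9 0 79 0
DUP     : 9 0 79 0 0
OVER    : 9 0 79 0 0 0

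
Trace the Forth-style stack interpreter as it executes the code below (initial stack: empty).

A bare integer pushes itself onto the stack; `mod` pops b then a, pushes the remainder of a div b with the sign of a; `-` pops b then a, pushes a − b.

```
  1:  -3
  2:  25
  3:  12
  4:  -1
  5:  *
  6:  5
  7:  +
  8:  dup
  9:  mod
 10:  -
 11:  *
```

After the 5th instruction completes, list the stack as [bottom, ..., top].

[-3, 25, -12]

-3 -> -3
25 -> -3 25
12 -> -3 25 12
-1 -> -3 25 12 -1
*  -> -3 25 -12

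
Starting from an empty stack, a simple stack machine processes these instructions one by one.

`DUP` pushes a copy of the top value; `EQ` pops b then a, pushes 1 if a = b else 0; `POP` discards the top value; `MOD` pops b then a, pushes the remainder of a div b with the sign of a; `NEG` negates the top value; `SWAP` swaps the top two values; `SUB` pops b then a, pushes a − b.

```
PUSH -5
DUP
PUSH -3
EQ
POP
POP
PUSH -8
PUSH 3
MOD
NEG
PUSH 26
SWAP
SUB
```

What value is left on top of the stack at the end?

PUSH -5  [-5]
DUP      [-5, -5]
PUSH -3  [-5, -5, -3]
EQ       [-5, 0]
POP      [-5]
POP      []
PUSH -8  [-8]
PUSH 3   [-8, 3]
MOD      [-2]
NEG      [2]
PUSH 26  [2, 26]
SWAP     [26, 2]
SUB      [24]

24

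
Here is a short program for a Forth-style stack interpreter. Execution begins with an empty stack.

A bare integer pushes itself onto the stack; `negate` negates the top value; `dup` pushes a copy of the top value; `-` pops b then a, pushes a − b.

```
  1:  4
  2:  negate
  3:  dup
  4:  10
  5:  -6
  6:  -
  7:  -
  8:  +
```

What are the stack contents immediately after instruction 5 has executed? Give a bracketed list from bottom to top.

[-4, -4, 10, -6]

4      → 4
negate → -4
dup    → -4 -4
10     → -4 -4 10
-6     → -4 -4 10 -6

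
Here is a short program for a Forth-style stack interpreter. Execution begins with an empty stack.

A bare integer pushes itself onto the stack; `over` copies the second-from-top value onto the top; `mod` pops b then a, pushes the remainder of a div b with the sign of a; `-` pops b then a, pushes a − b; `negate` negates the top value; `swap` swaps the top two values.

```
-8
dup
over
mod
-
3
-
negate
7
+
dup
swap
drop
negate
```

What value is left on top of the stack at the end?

-8     → [-8]
dup    → [-8, -8]
over   → [-8, -8, -8]
mod    → [-8, 0]
-      → [-8]
3      → [-8, 3]
-      → [-11]
negate → [11]
7      → [11, 7]
+      → [18]
dup    → [18, 18]
swap   → [18, 18]
drop   → [18]
negate → [-18]

-18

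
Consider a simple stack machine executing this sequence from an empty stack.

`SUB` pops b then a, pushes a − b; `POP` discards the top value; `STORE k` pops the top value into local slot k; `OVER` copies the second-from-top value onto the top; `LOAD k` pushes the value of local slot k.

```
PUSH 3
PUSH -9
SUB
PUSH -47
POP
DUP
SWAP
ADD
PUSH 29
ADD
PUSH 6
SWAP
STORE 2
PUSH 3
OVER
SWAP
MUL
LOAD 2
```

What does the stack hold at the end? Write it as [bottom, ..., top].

PUSH 3    3
PUSH -9   3 -9
SUB       12
PUSH -47  12 -47
POP       12
DUP       12 12
SWAP      12 12
ADD       24
PUSH 29   24 29
ADD       53
PUSH 6    53 6
SWAP      6 53
STORE 2   6
PUSH 3    6 3
OVER      6 3 6
SWAP      6 6 3
MUL       6 18
LOAD 2    6 18 53

[6, 18, 53]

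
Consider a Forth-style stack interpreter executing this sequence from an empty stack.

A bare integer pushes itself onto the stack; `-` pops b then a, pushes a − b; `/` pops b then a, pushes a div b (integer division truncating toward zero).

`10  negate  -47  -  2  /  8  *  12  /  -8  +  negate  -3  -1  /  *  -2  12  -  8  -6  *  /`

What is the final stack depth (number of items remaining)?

2

10      10
negate  -10
-47     -10 -47
-       37
2       37 2
/       18
8       18 8
*       144
12      144 12
/       12
-8      12 -8
+       4
negate  -4
-3      -4 -3
-1      -4 -3 -1
/       -4 3
*       -12
-2      -12 -2
12      -12 -2 12
-       -12 -14
8       -12 -14 8
-6      -12 -14 8 -6
*       -12 -14 -48
/       -12 0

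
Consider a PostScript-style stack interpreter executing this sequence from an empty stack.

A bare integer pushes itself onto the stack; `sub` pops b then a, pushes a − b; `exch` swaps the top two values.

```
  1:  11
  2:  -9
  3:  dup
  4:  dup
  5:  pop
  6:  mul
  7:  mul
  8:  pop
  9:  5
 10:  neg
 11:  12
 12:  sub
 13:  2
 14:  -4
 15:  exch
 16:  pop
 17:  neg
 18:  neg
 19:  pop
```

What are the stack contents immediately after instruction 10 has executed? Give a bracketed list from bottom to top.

11   11
-9   11 -9
dup  11 -9 -9
dup  11 -9 -9 -9
pop  11 -9 -9
mul  11 81
mul  891
pop  (empty)
5    5
neg  -5

[-5]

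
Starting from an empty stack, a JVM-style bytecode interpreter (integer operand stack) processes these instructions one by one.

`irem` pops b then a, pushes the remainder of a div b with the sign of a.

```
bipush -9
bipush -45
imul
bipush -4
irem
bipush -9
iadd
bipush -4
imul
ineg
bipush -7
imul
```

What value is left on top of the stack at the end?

bipush -9   -9
bipush -45  -9 -45
imul        405
bipush -4   405 -4
irem        1
bipush -9   1 -9
iadd        -8
bipush -4   -8 -4
imul        32
ineg        -32
bipush -7   -32 -7
imul        224

224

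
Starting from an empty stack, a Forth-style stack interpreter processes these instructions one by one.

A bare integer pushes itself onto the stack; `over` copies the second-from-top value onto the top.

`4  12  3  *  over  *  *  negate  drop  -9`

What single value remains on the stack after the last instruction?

4      -> [4]
12     -> [4, 12]
3      -> [4, 12, 3]
*      -> [4, 36]
over   -> [4, 36, 4]
*      -> [4, 144]
*      -> [576]
negate -> [-576]
drop   -> []
-9     -> [-9]

-9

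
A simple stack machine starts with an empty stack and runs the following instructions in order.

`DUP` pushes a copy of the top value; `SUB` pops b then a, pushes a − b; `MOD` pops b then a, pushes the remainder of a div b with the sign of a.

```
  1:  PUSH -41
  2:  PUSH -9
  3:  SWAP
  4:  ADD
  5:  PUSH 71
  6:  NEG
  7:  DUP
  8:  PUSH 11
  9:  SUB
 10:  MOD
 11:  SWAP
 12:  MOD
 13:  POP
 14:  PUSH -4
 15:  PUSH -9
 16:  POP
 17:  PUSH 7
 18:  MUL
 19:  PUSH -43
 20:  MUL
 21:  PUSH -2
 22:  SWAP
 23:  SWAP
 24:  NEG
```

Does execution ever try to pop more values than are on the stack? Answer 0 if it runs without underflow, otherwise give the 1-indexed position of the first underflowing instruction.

0

PUSH -41 → -41
PUSH -9  → -41 -9
SWAP     → -9 -41
ADD      → -50
PUSH 71  → -50 71
NEG      → -50 -71
DUP      → -50 -71 -71
PUSH 11  → -50 -71 -71 11
SUB      → -50 -71 -82
MOD      → -50 -71
SWAP     → -71 -50
MOD      → -21
POP      → (empty)
PUSH -4  → -4
PUSH -9  → -4 -9
POP      → -4
PUSH 7   → -4 7
MUL      → -28
PUSH -43 → -28 -43
MUL      → 1204
PUSH -2  → 1204 -2
SWAP     → -2 1204
SWAP     → 1204 -2
NEG      → 1204 2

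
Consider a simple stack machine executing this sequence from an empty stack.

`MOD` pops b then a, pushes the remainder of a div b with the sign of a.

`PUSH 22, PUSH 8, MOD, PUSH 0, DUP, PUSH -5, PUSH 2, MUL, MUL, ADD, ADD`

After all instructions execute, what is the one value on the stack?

6

PUSH 22 → [22]
PUSH 8  → [22, 8]
MOD     → [6]
PUSH 0  → [6, 0]
DUP     → [6, 0, 0]
PUSH -5 → [6, 0, 0, -5]
PUSH 2  → [6, 0, 0, -5, 2]
MUL     → [6, 0, 0, -10]
MUL     → [6, 0, 0]
ADD     → [6, 0]
ADD     → [6]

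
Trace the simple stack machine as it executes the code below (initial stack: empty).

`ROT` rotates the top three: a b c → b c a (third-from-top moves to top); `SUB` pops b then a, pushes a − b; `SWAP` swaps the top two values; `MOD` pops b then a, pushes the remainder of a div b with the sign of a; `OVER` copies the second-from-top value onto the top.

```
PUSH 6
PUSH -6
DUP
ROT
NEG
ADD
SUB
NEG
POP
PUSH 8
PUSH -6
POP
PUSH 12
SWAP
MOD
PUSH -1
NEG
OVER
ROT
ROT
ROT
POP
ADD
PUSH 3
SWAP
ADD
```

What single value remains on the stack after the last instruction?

8

PUSH 6  → 6
PUSH -6 → 6 -6
DUP     → 6 -6 -6
ROT     → -6 -6 6
NEG     → -6 -6 -6
ADD     → -6 -12
SUB     → 6
NEG     → -6
POP     → (empty)
PUSH 8  → 8
PUSH -6 → 8 -6
POP     → 8
PUSH 12 → 8 12
SWAP    → 12 8
MOD     → 4
PUSH -1 → 4 -1
NEG     → 4 1
OVER    → 4 1 4
ROT     → 1 4 4
ROT     → 4 4 1
ROT     → 4 1 4
POP     → 4 1
ADD     → 5
PUSH 3  → 5 3
SWAP    → 3 5
ADD     → 8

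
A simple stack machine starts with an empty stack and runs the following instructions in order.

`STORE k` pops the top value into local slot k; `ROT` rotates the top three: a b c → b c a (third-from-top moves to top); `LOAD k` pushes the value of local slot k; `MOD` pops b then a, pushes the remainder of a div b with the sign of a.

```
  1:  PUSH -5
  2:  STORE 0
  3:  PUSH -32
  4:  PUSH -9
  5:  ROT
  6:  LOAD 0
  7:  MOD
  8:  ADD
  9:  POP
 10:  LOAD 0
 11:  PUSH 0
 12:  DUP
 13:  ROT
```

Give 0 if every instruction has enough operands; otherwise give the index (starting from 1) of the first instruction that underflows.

5

PUSH -5  -> -5
STORE 0  -> (empty)
PUSH -32 -> -32
PUSH -9  -> -32 -9
ROT  — needs 3 operands, stack has 2 → underflow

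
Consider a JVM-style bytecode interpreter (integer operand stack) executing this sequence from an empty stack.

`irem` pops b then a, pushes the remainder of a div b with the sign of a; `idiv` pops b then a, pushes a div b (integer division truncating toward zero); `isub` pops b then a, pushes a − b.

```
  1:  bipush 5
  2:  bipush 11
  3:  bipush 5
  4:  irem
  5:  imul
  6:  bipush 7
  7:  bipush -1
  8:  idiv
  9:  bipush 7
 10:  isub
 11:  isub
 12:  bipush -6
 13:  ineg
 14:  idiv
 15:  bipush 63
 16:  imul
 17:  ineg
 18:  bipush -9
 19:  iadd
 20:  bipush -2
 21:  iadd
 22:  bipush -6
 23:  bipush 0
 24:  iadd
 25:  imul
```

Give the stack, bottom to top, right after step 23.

bipush 5  -> 5
bipush 11 -> 5 11
bipush 5  -> 5 11 5
irem      -> 5 1
imul      -> 5
bipush 7  -> 5 7
bipush -1 -> 5 7 -1
idiv      -> 5 -7
bipush 7  -> 5 -7 7
isub      -> 5 -14
isub      -> 19
bipush -6 -> 19 -6
ineg      -> 19 6
idiv      -> 3
bipush 63 -> 3 63
imul      -> 189
ineg      -> -189
bipush -9 -> -189 -9
iadd      -> -198
bipush -2 -> -198 -2
iadd      -> -200
bipush -6 -> -200 -6
bipush 0  -> -200 -6 0

[-200, -6, 0]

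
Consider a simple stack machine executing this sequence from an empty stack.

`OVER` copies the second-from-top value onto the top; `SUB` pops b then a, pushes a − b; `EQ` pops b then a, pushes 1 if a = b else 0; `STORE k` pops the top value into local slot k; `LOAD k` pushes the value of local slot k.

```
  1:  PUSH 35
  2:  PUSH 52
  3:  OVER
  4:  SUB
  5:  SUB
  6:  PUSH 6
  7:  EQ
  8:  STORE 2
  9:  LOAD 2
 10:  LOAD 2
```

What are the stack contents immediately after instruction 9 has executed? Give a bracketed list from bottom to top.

[0]

PUSH 35  35
PUSH 52  35 52
OVER     35 52 35
SUB      35 17
SUB      18
PUSH 6   18 6
EQ       0
STORE 2  (empty)
LOAD 2   0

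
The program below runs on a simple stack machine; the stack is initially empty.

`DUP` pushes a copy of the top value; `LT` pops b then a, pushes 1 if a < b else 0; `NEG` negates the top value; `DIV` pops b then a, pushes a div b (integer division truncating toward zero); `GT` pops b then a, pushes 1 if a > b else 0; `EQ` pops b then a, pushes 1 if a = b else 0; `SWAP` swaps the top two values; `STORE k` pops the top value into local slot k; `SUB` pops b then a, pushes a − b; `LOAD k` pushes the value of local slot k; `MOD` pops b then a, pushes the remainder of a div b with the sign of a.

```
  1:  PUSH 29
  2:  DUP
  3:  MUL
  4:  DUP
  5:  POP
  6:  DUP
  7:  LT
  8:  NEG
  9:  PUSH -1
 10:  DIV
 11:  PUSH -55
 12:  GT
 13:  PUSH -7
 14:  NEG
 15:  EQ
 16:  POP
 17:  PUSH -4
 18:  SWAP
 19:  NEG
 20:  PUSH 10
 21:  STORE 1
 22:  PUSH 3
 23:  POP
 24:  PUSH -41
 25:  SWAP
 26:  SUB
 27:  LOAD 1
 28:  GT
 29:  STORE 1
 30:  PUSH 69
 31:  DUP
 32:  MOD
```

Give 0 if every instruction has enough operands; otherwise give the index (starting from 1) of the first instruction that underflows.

PUSH 29  : 29
DUP      : 29 29
MUL      : 841
DUP      : 841 841
POP      : 841
DUP      : 841 841
LT       : 0
NEG      : 0
PUSH -1  : 0 -1
DIV      : 0
PUSH -55 : 0 -55
GT       : 1
PUSH -7  : 1 -7
NEG      : 1 7
EQ       : 0
POP      : (empty)
PUSH -4  : -4
SWAP  — needs 2 operands, stack has 1 → underflow

18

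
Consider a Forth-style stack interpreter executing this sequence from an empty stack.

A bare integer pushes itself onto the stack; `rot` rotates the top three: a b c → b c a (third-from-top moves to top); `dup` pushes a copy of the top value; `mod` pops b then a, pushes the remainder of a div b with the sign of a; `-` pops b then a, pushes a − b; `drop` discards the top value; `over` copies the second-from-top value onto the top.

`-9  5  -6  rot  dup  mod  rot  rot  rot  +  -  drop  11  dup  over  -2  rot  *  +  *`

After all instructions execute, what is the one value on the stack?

-121

-9   : [-9]
5    : [-9, 5]
-6   : [-9, 5, -6]
rot  : [5, -6, -9]
dup  : [5, -6, -9, -9]
mod  : [5, -6, 0]
rot  : [-6, 0, 5]
rot  : [0, 5, -6]
rot  : [5, -6, 0]
+    : [5, -6]
-    : [11]
drop : []
11   : [11]
dup  : [11, 11]
over : [11, 11, 11]
-2   : [11, 11, 11, -2]
rot  : [11, 11, -2, 11]
*    : [11, 11, -22]
+    : [11, -11]
*    : [-121]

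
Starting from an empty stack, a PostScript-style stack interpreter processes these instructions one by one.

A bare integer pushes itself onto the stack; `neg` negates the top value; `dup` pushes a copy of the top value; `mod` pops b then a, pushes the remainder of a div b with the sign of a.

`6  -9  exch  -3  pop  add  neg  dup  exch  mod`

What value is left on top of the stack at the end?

6     [6]
-9    [6, -9]
exch  [-9, 6]
-3    [-9, 6, -3]
pop   [-9, 6]
add   [-3]
neg   [3]
dup   [3, 3]
exch  [3, 3]
mod   [0]

0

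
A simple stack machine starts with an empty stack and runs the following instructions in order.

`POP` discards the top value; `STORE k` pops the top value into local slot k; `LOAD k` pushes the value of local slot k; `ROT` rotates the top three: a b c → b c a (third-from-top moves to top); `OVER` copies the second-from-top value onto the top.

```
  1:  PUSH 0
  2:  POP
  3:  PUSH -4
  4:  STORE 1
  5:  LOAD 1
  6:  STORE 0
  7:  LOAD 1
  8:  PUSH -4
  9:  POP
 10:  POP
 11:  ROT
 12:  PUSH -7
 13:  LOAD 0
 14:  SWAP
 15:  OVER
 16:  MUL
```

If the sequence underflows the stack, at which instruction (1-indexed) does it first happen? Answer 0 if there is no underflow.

11

PUSH 0   [0]
POP      []
PUSH -4  [-4]
STORE 1  []
LOAD 1   [-4]
STORE 0  []
LOAD 1   [-4]
PUSH -4  [-4, -4]
POP      [-4]
POP      []
ROT  — needs 3 operands, stack has 0 → underflow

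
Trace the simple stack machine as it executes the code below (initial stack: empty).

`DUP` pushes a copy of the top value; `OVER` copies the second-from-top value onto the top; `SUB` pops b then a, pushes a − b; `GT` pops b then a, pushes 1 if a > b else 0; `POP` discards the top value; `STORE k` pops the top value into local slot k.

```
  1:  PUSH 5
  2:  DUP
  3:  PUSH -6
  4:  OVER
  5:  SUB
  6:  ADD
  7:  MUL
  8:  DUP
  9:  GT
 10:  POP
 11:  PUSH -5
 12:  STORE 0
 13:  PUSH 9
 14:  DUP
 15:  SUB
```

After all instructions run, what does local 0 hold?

-5

PUSH 5  → [5]
DUP     → [5, 5]
PUSH -6 → [5, 5, -6]
OVER    → [5, 5, -6, 5]
SUB     → [5, 5, -11]
ADD     → [5, -6]
MUL     → [-30]
DUP     → [-30, -30]
GT      → [0]
POP     → []
PUSH -5 → [-5]
STORE 0 → []
PUSH 9  → [9]
DUP     → [9, 9]
SUB     → [0]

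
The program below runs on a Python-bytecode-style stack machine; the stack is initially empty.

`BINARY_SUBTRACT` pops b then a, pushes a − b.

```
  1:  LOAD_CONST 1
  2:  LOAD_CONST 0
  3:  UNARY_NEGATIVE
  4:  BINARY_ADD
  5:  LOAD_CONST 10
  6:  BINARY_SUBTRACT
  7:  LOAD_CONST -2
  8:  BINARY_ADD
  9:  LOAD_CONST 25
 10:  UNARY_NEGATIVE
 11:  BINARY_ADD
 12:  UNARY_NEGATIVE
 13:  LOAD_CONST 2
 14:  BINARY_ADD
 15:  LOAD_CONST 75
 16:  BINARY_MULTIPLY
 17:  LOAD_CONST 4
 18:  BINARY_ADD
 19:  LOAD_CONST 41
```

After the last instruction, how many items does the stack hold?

2

LOAD_CONST 1    → 1
LOAD_CONST 0    → 1 0
UNARY_NEGATIVE  → 1 0
BINARY_ADD      → 1
LOAD_CONST 10   → 1 10
BINARY_SUBTRACT → -9
LOAD_CONST -2   → -9 -2
BINARY_ADD      → -11
LOAD_CONST 25   → -11 25
UNARY_NEGATIVE  → -11 -25
BINARY_ADD      → -36
UNARY_NEGATIVE  → 36
LOAD_CONST 2    → 36 2
BINARY_ADD      → 38
LOAD_CONST 75   → 38 75
BINARY_MULTIPLY → 2850
LOAD_CONST 4    → 2850 4
BINARY_ADD      → 2854
LOAD_CONST 41   → 2854 41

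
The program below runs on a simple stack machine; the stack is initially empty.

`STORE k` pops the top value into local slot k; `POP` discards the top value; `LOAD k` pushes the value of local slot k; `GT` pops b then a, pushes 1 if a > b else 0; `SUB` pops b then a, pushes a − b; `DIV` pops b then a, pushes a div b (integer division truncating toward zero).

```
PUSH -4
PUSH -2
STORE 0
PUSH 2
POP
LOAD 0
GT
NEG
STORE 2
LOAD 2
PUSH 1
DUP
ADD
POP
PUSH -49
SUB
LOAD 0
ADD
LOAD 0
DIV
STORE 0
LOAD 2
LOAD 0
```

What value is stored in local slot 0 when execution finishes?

PUSH -4   [-4]
PUSH -2   [-4, -2]
STORE 0   [-4]
PUSH 2    [-4, 2]
POP       [-4]
LOAD 0    [-4, -2]
GT        [0]
NEG       [0]
STORE 2   []
LOAD 2    [0]
PUSH 1    [0, 1]
DUP       [0, 1, 1]
ADD       [0, 2]
POP       [0]
PUSH -49  [0, -49]
SUB       [49]
LOAD 0    [49, -2]
ADD       [47]
LOAD 0    [47, -2]
DIV       [-23]
STORE 0   []
LOAD 2    [0]
LOAD 0    [0, -23]

-23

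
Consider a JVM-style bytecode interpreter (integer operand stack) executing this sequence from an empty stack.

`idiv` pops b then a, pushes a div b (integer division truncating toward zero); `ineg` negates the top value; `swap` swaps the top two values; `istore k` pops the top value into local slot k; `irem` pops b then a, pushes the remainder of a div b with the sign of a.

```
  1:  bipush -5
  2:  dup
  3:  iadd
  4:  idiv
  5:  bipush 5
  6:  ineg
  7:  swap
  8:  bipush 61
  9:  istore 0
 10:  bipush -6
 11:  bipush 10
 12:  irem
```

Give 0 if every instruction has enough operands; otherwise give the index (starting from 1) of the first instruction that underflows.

bipush -5  [-5]
dup        [-5, -5]
iadd       [-10]
idiv  — needs 2 operands, stack has 1 → underflow

4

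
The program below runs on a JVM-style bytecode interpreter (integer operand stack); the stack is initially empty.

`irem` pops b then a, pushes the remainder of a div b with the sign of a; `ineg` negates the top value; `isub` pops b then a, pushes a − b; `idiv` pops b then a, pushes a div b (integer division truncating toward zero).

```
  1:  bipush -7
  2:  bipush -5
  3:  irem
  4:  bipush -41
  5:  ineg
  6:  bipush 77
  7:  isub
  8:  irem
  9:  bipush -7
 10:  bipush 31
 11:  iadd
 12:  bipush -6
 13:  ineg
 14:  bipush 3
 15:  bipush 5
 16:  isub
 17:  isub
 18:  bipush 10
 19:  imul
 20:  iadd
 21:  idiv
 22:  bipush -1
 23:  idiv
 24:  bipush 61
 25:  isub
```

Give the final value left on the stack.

-61

bipush -7  → -7
bipush -5  → -7 -5
irem       → -2
bipush -41 → -2 -41
ineg       → -2 41
bipush 77  → -2 41 77
isub       → -2 -36
irem       → -2
bipush -7  → -2 -7
bipush 31  → -2 -7 31
iadd       → -2 24
bipush -6  → -2 24 -6
ineg       → -2 24 6
bipush 3   → -2 24 6 3
bipush 5   → -2 24 6 3 5
isub       → -2 24 6 -2
isub       → -2 24 8
bipush 10  → -2 24 8 10
imul       → -2 24 80
iadd       → -2 104
idiv       → 0
bipush -1  → 0 -1
idiv       → 0
bipush 61  → 0 61
isub       → -61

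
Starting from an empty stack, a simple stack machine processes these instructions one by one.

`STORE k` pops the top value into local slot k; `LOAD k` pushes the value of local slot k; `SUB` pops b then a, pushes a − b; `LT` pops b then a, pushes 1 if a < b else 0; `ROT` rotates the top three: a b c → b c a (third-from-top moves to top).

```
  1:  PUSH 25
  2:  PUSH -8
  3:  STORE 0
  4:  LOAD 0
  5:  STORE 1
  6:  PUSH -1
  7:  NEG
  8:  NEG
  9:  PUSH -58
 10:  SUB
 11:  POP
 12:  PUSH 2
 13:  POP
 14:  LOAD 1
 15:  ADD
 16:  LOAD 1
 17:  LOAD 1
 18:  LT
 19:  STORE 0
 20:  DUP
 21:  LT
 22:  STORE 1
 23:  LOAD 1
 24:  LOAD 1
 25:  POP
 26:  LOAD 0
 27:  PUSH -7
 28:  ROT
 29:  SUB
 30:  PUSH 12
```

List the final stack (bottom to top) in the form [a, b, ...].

[0, -7, 12]

PUSH 25   [25]
PUSH -8   [25, -8]
STORE 0   [25]
LOAD 0    [25, -8]
STORE 1   [25]
PUSH -1   [25, -1]
NEG       [25, 1]
NEG       [25, -1]
PUSH -58  [25, -1, -58]
SUB       [25, 57]
POP       [25]
PUSH 2    [25, 2]
POP       [25]
LOAD 1    [25, -8]
ADD       [17]
LOAD 1    [17, -8]
LOAD 1    [17, -8, -8]
LT        [17, 0]
STORE 0   [17]
DUP       [17, 17]
LT        [0]
STORE 1   []
LOAD 1    [0]
LOAD 1    [0, 0]
POP       [0]
LOAD 0    [0, 0]
PUSH -7   [0, 0, -7]
ROT       [0, -7, 0]
SUB       [0, -7]
PUSH 12   [0, -7, 12]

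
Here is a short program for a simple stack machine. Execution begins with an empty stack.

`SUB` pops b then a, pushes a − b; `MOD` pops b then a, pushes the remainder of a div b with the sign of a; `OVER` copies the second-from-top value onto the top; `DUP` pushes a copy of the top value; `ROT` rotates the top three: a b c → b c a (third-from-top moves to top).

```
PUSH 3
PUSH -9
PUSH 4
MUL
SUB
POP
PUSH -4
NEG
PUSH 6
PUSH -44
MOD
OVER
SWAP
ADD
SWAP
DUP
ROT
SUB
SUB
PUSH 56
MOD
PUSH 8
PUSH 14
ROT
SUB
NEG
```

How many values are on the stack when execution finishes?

PUSH 3   : [3]
PUSH -9  : [3, -9]
PUSH 4   : [3, -9, 4]
MUL      : [3, -36]
SUB      : [39]
POP      : []
PUSH -4  : [-4]
NEG      : [4]
PUSH 6   : [4, 6]
PUSH -44 : [4, 6, -44]
MOD      : [4, 6]
OVER     : [4, 6, 4]
SWAP     : [4, 4, 6]
ADD      : [4, 10]
SWAP     : [10, 4]
DUP      : [10, 4, 4]
ROT      : [4, 4, 10]
SUB      : [4, -6]
SUB      : [10]
PUSH 56  : [10, 56]
MOD      : [10]
PUSH 8   : [10, 8]
PUSH 14  : [10, 8, 14]
ROT      : [8, 14, 10]
SUB      : [8, 4]
NEG      : [8, -4]

2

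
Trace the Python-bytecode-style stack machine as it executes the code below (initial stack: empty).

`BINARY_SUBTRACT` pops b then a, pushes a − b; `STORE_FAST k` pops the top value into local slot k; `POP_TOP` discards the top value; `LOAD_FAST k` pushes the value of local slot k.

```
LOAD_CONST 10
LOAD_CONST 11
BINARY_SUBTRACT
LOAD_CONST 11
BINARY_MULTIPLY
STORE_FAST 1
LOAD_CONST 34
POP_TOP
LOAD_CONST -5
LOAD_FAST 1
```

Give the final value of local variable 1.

-11

LOAD_CONST 10   → 10
LOAD_CONST 11   → 10 11
BINARY_SUBTRACT → -1
LOAD_CONST 11   → -1 11
BINARY_MULTIPLY → -11
STORE_FAST 1    → (empty)
LOAD_CONST 34   → 34
POP_TOP         → (empty)
LOAD_CONST -5   → -5
LOAD_FAST 1     → -5 -11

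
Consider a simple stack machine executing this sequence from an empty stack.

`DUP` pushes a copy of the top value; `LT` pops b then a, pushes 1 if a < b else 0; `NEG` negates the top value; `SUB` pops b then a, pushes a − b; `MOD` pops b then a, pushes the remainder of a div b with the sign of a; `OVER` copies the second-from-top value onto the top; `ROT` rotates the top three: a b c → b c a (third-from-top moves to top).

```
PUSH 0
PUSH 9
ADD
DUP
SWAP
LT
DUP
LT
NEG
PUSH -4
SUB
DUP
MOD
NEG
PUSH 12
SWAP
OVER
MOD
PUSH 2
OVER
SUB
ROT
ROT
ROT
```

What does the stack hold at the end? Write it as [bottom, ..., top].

[12, 0, 2]

PUSH 0  → [0]
PUSH 9  → [0, 9]
ADD     → [9]
DUP     → [9, 9]
SWAP    → [9, 9]
LT      → [0]
DUP     → [0, 0]
LT      → [0]
NEG     → [0]
PUSH -4 → [0, -4]
SUB     → [4]
DUP     → [4, 4]
MOD     → [0]
NEG     → [0]
PUSH 12 → [0, 12]
SWAP    → [12, 0]
OVER    → [12, 0, 12]
MOD     → [12, 0]
PUSH 2  → [12, 0, 2]
OVER    → [12, 0, 2, 0]
SUB     → [12, 0, 2]
ROT     → [0, 2, 12]
ROT     → [2, 12, 0]
ROT     → [12, 0, 2]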